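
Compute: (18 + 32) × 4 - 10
Parentheses first: 18 + 32 = 50
Multiply: 50 × 4 = 200
Subtract: 200 - 10 = 190
190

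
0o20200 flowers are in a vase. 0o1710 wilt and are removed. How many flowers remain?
Convert 0o20200 (octal) → 2×4096 + 2×64 = 8320 (decimal)
Convert 0o1710 (octal) → 1×512 + 7×64 + 1×8 = 968 (decimal)
Compute 8320 - 968 = 7352
7352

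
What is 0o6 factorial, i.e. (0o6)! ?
Convert 0o6 (octal) → 6 (decimal)
Compute 6! = 720
720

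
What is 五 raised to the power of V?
Convert 五 (Chinese numeral) → 5 (decimal)
Convert V (Roman numeral) → 5 (decimal)
Compute 5 ^ 5 = 3125
3125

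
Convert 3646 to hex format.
Convert 3646 (decimal) → 3646 = 14×256 + 3×16 + 14 → 0xE3E (hexadecimal)
0xE3E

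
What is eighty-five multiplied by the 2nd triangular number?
Convert eighty-five (English words) → 85 (decimal)
Convert the 2nd triangular number (triangular index) → 2×3/2 = 3 (decimal)
Compute 85 × 3 = 255
255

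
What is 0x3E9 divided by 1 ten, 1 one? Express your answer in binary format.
Convert 0x3E9 (hexadecimal) → 3×256 + 14×16 + 9 = 1001 (decimal)
Convert 1 ten, 1 one (place-value notation) → 1×10 + 1 = 11 (decimal)
Compute 1001 ÷ 11 = 91
Convert 91 (decimal) → 91 = 64 + 16 + 8 + 2 + 1 → 0b1011011 (binary)
0b1011011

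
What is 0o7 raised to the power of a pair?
Convert 0o7 (octal) → 7 (decimal)
Convert a pair (colloquial) → 2 (decimal)
Compute 7 ^ 2 = 49
49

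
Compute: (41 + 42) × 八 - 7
Convert 八 (Chinese numeral) → 8 (decimal)
Expression in decimal: (41 + 42) × 8 - 7
Parentheses first: 41 + 42 = 83
Multiply: 83 × 8 = 664
Subtract: 664 - 7 = 657
657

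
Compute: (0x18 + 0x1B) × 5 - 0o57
Convert 0x18 (hexadecimal) → 1×16 + 8 = 24 (decimal)
Convert 0x1B (hexadecimal) → 1×16 + 11 = 27 (decimal)
Convert 0o57 (octal) → 5×8 + 7 = 47 (decimal)
Expression in decimal: (24 + 27) × 5 - 47
Parentheses first: 24 + 27 = 51
Multiply: 51 × 5 = 255
Subtract: 255 - 47 = 208
208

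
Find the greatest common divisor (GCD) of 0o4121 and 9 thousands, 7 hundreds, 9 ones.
Convert 0o4121 (octal) → 4×512 + 1×64 + 2×8 + 1 = 2129 (decimal)
Convert 9 thousands, 7 hundreds, 9 ones (place-value notation) → 9×1000 + 7×100 + 9 = 9709 (decimal)
Compute gcd(2129, 9709) = 1
1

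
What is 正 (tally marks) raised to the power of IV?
Convert 正 (tally marks) → 5 (decimal)
Convert IV (Roman numeral) → 4 (decimal)
Compute 5 ^ 4 = 625
625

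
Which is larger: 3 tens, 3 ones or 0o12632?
Convert 3 tens, 3 ones (place-value notation) → 3×10 + 3 = 33 (decimal)
Convert 0o12632 (octal) → 1×4096 + 2×512 + 6×64 + 3×8 + 2 = 5530 (decimal)
Compare 33 vs 5530: larger = 5530
5530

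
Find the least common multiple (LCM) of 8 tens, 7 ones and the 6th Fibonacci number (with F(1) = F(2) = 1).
Convert 8 tens, 7 ones (place-value notation) → 8×10 + 7 = 87 (decimal)
Convert the 6th Fibonacci number (with F(1) = F(2) = 1) (Fibonacci index) → 1, 1, 2, 3, 5, 8 → 8 (decimal)
Compute lcm(87, 8) = 696
696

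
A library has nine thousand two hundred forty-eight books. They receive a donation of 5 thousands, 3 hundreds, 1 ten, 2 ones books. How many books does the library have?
Convert nine thousand two hundred forty-eight (English words) → 9×1000 + 2×100 + 48 = 9248 (decimal)
Convert 5 thousands, 3 hundreds, 1 ten, 2 ones (place-value notation) → 5×1000 + 3×100 + 1×10 + 2 = 5312 (decimal)
Compute 9248 + 5312 = 14560
14560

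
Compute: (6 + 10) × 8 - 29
Parentheses first: 6 + 10 = 16
Multiply: 16 × 8 = 128
Subtract: 128 - 29 = 99
99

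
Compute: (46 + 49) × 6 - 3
Parentheses first: 46 + 49 = 95
Multiply: 95 × 6 = 570
Subtract: 570 - 3 = 567
567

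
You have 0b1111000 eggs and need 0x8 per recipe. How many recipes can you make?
Convert 0b1111000 (binary) → 64 + 32 + 16 + 8 = 120 (decimal)
Convert 0x8 (hexadecimal) → 8 (decimal)
Compute 120 ÷ 8 = 15
15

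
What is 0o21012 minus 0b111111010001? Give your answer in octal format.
Convert 0o21012 (octal) → 2×4096 + 1×512 + 1×8 + 2 = 8714 (decimal)
Convert 0b111111010001 (binary) → 2048 + 1024 + 512 + 256 + 128 + 64 + 16 + 1 = 4049 (decimal)
Compute 8714 - 4049 = 4665
Convert 4665 (decimal) → 4665 = 1×4096 + 1×512 + 7×8 + 1 → 0o11071 (octal)
0o11071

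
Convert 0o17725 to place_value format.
Convert 0o17725 (octal) → 1×4096 + 7×512 + 7×64 + 2×8 + 5 = 8149 (decimal)
Convert 8149 (decimal) → 8149 = 8×1000 + 1×100 + 4×10 + 9 → 8 thousands, 1 hundred, 4 tens, 9 ones (place-value notation)
8 thousands, 1 hundred, 4 tens, 9 ones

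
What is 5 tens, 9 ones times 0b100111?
Convert 5 tens, 9 ones (place-value notation) → 5×10 + 9 = 59 (decimal)
Convert 0b100111 (binary) → 32 + 4 + 2 + 1 = 39 (decimal)
Compute 59 × 39 = 2301
2301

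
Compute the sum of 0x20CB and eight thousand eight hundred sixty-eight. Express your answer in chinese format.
Convert 0x20CB (hexadecimal) → 2×4096 + 12×16 + 11 = 8395 (decimal)
Convert eight thousand eight hundred sixty-eight (English words) → 8×1000 + 8×100 + 68 = 8868 (decimal)
Compute 8395 + 8868 = 17263
Convert 17263 (decimal) → 17263 = 1×10000 + 7×1000 + 2×100 + 6×10 + 3 → 一万七千二百六十三 (Chinese numeral)
一万七千二百六十三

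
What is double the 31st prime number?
The 31st prime number = 127
Compute 127 × 2 = 254
254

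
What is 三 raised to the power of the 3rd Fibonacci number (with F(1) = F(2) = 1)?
Convert 三 (Chinese numeral) → 3 (decimal)
Convert the 3rd Fibonacci number (with F(1) = F(2) = 1) (Fibonacci index) → 1, 1, 2 → 2 (decimal)
Compute 3 ^ 2 = 9
9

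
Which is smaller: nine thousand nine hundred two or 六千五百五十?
Convert nine thousand nine hundred two (English words) → 9×1000 + 9×100 + 2 = 9902 (decimal)
Convert 六千五百五十 (Chinese numeral) → 6×1000 + 5×100 + 5×10 = 6550 (decimal)
Compare 9902 vs 6550: smaller = 6550
6550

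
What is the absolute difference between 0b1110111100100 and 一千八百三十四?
Convert 0b1110111100100 (binary) → 4096 + 2048 + 1024 + 256 + 128 + 64 + 32 + 4 = 7652 (decimal)
Convert 一千八百三十四 (Chinese numeral) → 1×1000 + 8×100 + 3×10 + 4 = 1834 (decimal)
Compute |7652 - 1834| = 5818
5818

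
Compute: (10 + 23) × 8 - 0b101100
Convert 0b101100 (binary) → 32 + 8 + 4 = 44 (decimal)
Expression in decimal: (10 + 23) × 8 - 44
Parentheses first: 10 + 23 = 33
Multiply: 33 × 8 = 264
Subtract: 264 - 44 = 220
220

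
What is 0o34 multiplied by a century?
Convert 0o34 (octal) → 3×8 + 4 = 28 (decimal)
Convert a century (colloquial) → 100 (decimal)
Compute 28 × 100 = 2800
2800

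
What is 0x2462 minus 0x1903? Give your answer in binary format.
Convert 0x2462 (hexadecimal) → 2×4096 + 4×256 + 6×16 + 2 = 9314 (decimal)
Convert 0x1903 (hexadecimal) → 1×4096 + 9×256 + 3 = 6403 (decimal)
Compute 9314 - 6403 = 2911
Convert 2911 (decimal) → 2911 = 2048 + 512 + 256 + 64 + 16 + 8 + 4 + 2 + 1 → 0b101101011111 (binary)
0b101101011111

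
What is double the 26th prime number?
The 26th prime number = 101
Compute 101 × 2 = 202
202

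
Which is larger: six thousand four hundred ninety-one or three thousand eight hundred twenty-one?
Convert six thousand four hundred ninety-one (English words) → 6×1000 + 4×100 + 91 = 6491 (decimal)
Convert three thousand eight hundred twenty-one (English words) → 3×1000 + 8×100 + 21 = 3821 (decimal)
Compare 6491 vs 3821: larger = 6491
6491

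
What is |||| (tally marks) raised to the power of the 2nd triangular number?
Convert |||| (tally marks) → 4 (decimal)
Convert the 2nd triangular number (triangular index) → 2×3/2 = 3 (decimal)
Compute 4 ^ 3 = 64
64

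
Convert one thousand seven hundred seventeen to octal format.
Convert one thousand seven hundred seventeen (English words) → 1×1000 + 7×100 + 17 = 1717 (decimal)
Convert 1717 (decimal) → 1717 = 3×512 + 2×64 + 6×8 + 5 → 0o3265 (octal)
0o3265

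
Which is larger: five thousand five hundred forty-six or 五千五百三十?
Convert five thousand five hundred forty-six (English words) → 5×1000 + 5×100 + 46 = 5546 (decimal)
Convert 五千五百三十 (Chinese numeral) → 5×1000 + 5×100 + 3×10 = 5530 (decimal)
Compare 5546 vs 5530: larger = 5546
5546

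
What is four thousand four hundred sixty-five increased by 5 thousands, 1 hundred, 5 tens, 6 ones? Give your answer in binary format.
Convert four thousand four hundred sixty-five (English words) → 4×1000 + 4×100 + 65 = 4465 (decimal)
Convert 5 thousands, 1 hundred, 5 tens, 6 ones (place-value notation) → 5×1000 + 1×100 + 5×10 + 6 = 5156 (decimal)
Compute 4465 + 5156 = 9621
Convert 9621 (decimal) → 9621 = 8192 + 1024 + 256 + 128 + 16 + 4 + 1 → 0b10010110010101 (binary)
0b10010110010101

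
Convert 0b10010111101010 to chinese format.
Convert 0b10010111101010 (binary) → 8192 + 1024 + 256 + 128 + 64 + 32 + 8 + 2 = 9706 (decimal)
Convert 9706 (decimal) → 9706 = 9×1000 + 7×100 + 6 → 九千七百零六 (Chinese numeral)
九千七百零六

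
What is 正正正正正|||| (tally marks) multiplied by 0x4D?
Convert 正正正正正|||| (tally marks) → 5 + 5 + 5 + 5 + 5 + 4 = 29 (decimal)
Convert 0x4D (hexadecimal) → 4×16 + 13 = 77 (decimal)
Compute 29 × 77 = 2233
2233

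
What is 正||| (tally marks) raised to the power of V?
Convert 正||| (tally marks) → 5 + 3 = 8 (decimal)
Convert V (Roman numeral) → 5 (decimal)
Compute 8 ^ 5 = 32768
32768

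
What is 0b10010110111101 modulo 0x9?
Convert 0b10010110111101 (binary) → 8192 + 1024 + 256 + 128 + 32 + 16 + 8 + 4 + 1 = 9661 (decimal)
Convert 0x9 (hexadecimal) → 9 (decimal)
Compute 9661 mod 9 = 4
4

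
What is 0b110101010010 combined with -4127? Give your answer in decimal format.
Convert 0b110101010010 (binary) → 2048 + 1024 + 256 + 64 + 16 + 2 = 3410 (decimal)
Compute 3410 + -4127 = -717
-717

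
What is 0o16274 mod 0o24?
Convert 0o16274 (octal) → 1×4096 + 6×512 + 2×64 + 7×8 + 4 = 7356 (decimal)
Convert 0o24 (octal) → 2×8 + 4 = 20 (decimal)
Compute 7356 mod 20 = 16
16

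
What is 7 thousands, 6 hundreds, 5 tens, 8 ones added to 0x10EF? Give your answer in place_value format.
Convert 7 thousands, 6 hundreds, 5 tens, 8 ones (place-value notation) → 7×1000 + 6×100 + 5×10 + 8 = 7658 (decimal)
Convert 0x10EF (hexadecimal) → 1×4096 + 14×16 + 15 = 4335 (decimal)
Compute 7658 + 4335 = 11993
Convert 11993 (decimal) → 11993 = 11×1000 + 9×100 + 9×10 + 3 → 11 thousands, 9 hundreds, 9 tens, 3 ones (place-value notation)
11 thousands, 9 hundreds, 9 tens, 3 ones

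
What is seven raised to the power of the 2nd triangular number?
Convert seven (English words) → 7 (decimal)
Convert the 2nd triangular number (triangular index) → 2×3/2 = 3 (decimal)
Compute 7 ^ 3 = 343
343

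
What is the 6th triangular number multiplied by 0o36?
Convert the 6th triangular number (triangular index) → 6×7/2 = 21 (decimal)
Convert 0o36 (octal) → 3×8 + 6 = 30 (decimal)
Compute 21 × 30 = 630
630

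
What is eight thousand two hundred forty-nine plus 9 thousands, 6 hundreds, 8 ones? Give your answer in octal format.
Convert eight thousand two hundred forty-nine (English words) → 8×1000 + 2×100 + 49 = 8249 (decimal)
Convert 9 thousands, 6 hundreds, 8 ones (place-value notation) → 9×1000 + 6×100 + 8 = 9608 (decimal)
Compute 8249 + 9608 = 17857
Convert 17857 (decimal) → 17857 = 4×4096 + 2×512 + 7×64 + 1 → 0o42701 (octal)
0o42701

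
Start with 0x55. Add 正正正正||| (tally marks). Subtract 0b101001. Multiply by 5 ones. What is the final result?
Convert 0x55 (hexadecimal) → 5×16 + 5 = 85 (decimal)
Start: 85
Convert 正正正正||| (tally marks) → 5 + 5 + 5 + 5 + 3 = 23 (decimal)
85 + 23 = 108
Convert 0b101001 (binary) → 32 + 8 + 1 = 41 (decimal)
108 - 41 = 67
Convert 5 ones (place-value notation) → 5 (decimal)
67 × 5 = 335
335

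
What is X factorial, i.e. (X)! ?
Convert X (Roman numeral) → 10 (decimal)
Compute 10! = 3628800
3628800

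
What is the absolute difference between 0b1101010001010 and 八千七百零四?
Convert 0b1101010001010 (binary) → 4096 + 2048 + 512 + 128 + 8 + 2 = 6794 (decimal)
Convert 八千七百零四 (Chinese numeral) → 8×1000 + 7×100 + 4 = 8704 (decimal)
Compute |6794 - 8704| = 1910
1910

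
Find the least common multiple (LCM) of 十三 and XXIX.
Convert 十三 (Chinese numeral) → 1×10 + 3 = 13 (decimal)
Convert XXIX (Roman numeral) → 10 + 10 + 9 = 29 (decimal)
Compute lcm(13, 29) = 377
377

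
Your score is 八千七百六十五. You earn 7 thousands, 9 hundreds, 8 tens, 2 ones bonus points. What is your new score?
Convert 八千七百六十五 (Chinese numeral) → 8×1000 + 7×100 + 6×10 + 5 = 8765 (decimal)
Convert 7 thousands, 9 hundreds, 8 tens, 2 ones (place-value notation) → 7×1000 + 9×100 + 8×10 + 2 = 7982 (decimal)
Compute 8765 + 7982 = 16747
16747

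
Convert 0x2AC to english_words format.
Convert 0x2AC (hexadecimal) → 2×256 + 10×16 + 12 = 684 (decimal)
Convert 684 (decimal) → 684 = 6×100 + 84 → six hundred eighty-four (English words)
six hundred eighty-four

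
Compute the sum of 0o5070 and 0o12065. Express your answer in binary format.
Convert 0o5070 (octal) → 5×512 + 7×8 = 2616 (decimal)
Convert 0o12065 (octal) → 1×4096 + 2×512 + 6×8 + 5 = 5173 (decimal)
Compute 2616 + 5173 = 7789
Convert 7789 (decimal) → 7789 = 4096 + 2048 + 1024 + 512 + 64 + 32 + 8 + 4 + 1 → 0b1111001101101 (binary)
0b1111001101101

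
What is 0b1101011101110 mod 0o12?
Convert 0b1101011101110 (binary) → 4096 + 2048 + 512 + 128 + 64 + 32 + 8 + 4 + 2 = 6894 (decimal)
Convert 0o12 (octal) → 1×8 + 2 = 10 (decimal)
Compute 6894 mod 10 = 4
4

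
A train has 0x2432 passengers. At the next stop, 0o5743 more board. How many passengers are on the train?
Convert 0x2432 (hexadecimal) → 2×4096 + 4×256 + 3×16 + 2 = 9266 (decimal)
Convert 0o5743 (octal) → 5×512 + 7×64 + 4×8 + 3 = 3043 (decimal)
Compute 9266 + 3043 = 12309
12309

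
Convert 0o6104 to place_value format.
Convert 0o6104 (octal) → 6×512 + 1×64 + 4 = 3140 (decimal)
Convert 3140 (decimal) → 3140 = 3×1000 + 1×100 + 4×10 → 3 thousands, 1 hundred, 4 tens (place-value notation)
3 thousands, 1 hundred, 4 tens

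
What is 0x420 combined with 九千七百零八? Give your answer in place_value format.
Convert 0x420 (hexadecimal) → 4×256 + 2×16 = 1056 (decimal)
Convert 九千七百零八 (Chinese numeral) → 9×1000 + 7×100 + 8 = 9708 (decimal)
Compute 1056 + 9708 = 10764
Convert 10764 (decimal) → 10764 = 10×1000 + 7×100 + 6×10 + 4 → 10 thousands, 7 hundreds, 6 tens, 4 ones (place-value notation)
10 thousands, 7 hundreds, 6 tens, 4 ones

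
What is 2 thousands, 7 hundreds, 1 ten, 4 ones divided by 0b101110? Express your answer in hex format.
Convert 2 thousands, 7 hundreds, 1 ten, 4 ones (place-value notation) → 2×1000 + 7×100 + 1×10 + 4 = 2714 (decimal)
Convert 0b101110 (binary) → 32 + 8 + 4 + 2 = 46 (decimal)
Compute 2714 ÷ 46 = 59
Convert 59 (decimal) → 59 = 3×16 + 11 → 0x3B (hexadecimal)
0x3B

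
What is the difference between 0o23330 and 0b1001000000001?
Convert 0o23330 (octal) → 2×4096 + 3×512 + 3×64 + 3×8 = 9944 (decimal)
Convert 0b1001000000001 (binary) → 4096 + 512 + 1 = 4609 (decimal)
Difference: |9944 - 4609| = 5335
5335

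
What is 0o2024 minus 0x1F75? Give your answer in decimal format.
Convert 0o2024 (octal) → 2×512 + 2×8 + 4 = 1044 (decimal)
Convert 0x1F75 (hexadecimal) → 1×4096 + 15×256 + 7×16 + 5 = 8053 (decimal)
Compute 1044 - 8053 = -7009
-7009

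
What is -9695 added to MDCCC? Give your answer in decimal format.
Convert MDCCC (Roman numeral) → 1000 + 500 + 100 + 100 + 100 = 1800 (decimal)
Compute -9695 + 1800 = -7895
-7895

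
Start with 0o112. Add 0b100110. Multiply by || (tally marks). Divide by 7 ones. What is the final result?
Convert 0o112 (octal) → 1×64 + 1×8 + 2 = 74 (decimal)
Start: 74
Convert 0b100110 (binary) → 32 + 4 + 2 = 38 (decimal)
74 + 38 = 112
Convert || (tally marks) → 2 (decimal)
112 × 2 = 224
Convert 7 ones (place-value notation) → 7 (decimal)
224 ÷ 7 = 32
32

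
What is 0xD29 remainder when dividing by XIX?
Convert 0xD29 (hexadecimal) → 13×256 + 2×16 + 9 = 3369 (decimal)
Convert XIX (Roman numeral) → 10 + 9 = 19 (decimal)
Compute 3369 mod 19 = 6
6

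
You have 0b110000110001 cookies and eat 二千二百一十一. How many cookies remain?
Convert 0b110000110001 (binary) → 2048 + 1024 + 32 + 16 + 1 = 3121 (decimal)
Convert 二千二百一十一 (Chinese numeral) → 2×1000 + 2×100 + 1×10 + 1 = 2211 (decimal)
Compute 3121 - 2211 = 910
910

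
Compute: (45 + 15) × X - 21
Convert X (Roman numeral) → 10 (decimal)
Expression in decimal: (45 + 15) × 10 - 21
Parentheses first: 45 + 15 = 60
Multiply: 60 × 10 = 600
Subtract: 600 - 21 = 579
579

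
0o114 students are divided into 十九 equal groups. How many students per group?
Convert 0o114 (octal) → 1×64 + 1×8 + 4 = 76 (decimal)
Convert 十九 (Chinese numeral) → 1×10 + 9 = 19 (decimal)
Compute 76 ÷ 19 = 4
4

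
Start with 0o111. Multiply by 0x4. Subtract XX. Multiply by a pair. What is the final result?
Convert 0o111 (octal) → 1×64 + 1×8 + 1 = 73 (decimal)
Start: 73
Convert 0x4 (hexadecimal) → 4 (decimal)
73 × 4 = 292
Convert XX (Roman numeral) → 10 + 10 = 20 (decimal)
292 - 20 = 272
Convert a pair (colloquial) → 2 (decimal)
272 × 2 = 544
544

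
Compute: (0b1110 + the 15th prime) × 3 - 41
Convert 0b1110 (binary) → 8 + 4 + 2 = 14 (decimal)
Convert the 15th prime (prime index) → 47 (decimal)
Expression in decimal: (14 + 47) × 3 - 41
Parentheses first: 14 + 47 = 61
Multiply: 61 × 3 = 183
Subtract: 183 - 41 = 142
142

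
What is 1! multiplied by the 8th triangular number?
Convert 1! (factorial) → 1 (decimal)
Convert the 8th triangular number (triangular index) → 8×9/2 = 36 (decimal)
Compute 1 × 36 = 36
36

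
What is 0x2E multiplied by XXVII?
Convert 0x2E (hexadecimal) → 2×16 + 14 = 46 (decimal)
Convert XXVII (Roman numeral) → 10 + 10 + 5 + 1 + 1 = 27 (decimal)
Compute 46 × 27 = 1242
1242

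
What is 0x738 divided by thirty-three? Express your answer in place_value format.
Convert 0x738 (hexadecimal) → 7×256 + 3×16 + 8 = 1848 (decimal)
Convert thirty-three (English words) → 33 (decimal)
Compute 1848 ÷ 33 = 56
Convert 56 (decimal) → 56 = 5×10 + 6 → 5 tens, 6 ones (place-value notation)
5 tens, 6 ones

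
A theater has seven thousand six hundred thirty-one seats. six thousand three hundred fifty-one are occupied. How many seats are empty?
Convert seven thousand six hundred thirty-one (English words) → 7×1000 + 6×100 + 31 = 7631 (decimal)
Convert six thousand three hundred fifty-one (English words) → 6×1000 + 3×100 + 51 = 6351 (decimal)
Compute 7631 - 6351 = 1280
1280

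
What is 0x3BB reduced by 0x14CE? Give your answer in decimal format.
Convert 0x3BB (hexadecimal) → 3×256 + 11×16 + 11 = 955 (decimal)
Convert 0x14CE (hexadecimal) → 1×4096 + 4×256 + 12×16 + 14 = 5326 (decimal)
Compute 955 - 5326 = -4371
-4371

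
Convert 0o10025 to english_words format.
Convert 0o10025 (octal) → 1×4096 + 2×8 + 5 = 4117 (decimal)
Convert 4117 (decimal) → 4117 = 4×1000 + 1×100 + 17 → four thousand one hundred seventeen (English words)
four thousand one hundred seventeen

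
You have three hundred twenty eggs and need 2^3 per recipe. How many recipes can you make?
Convert three hundred twenty (English words) → 3×100 + 20 = 320 (decimal)
Convert 2^3 (power) → 8 (decimal)
Compute 320 ÷ 8 = 40
40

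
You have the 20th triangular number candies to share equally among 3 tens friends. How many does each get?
Convert the 20th triangular number (triangular index) → 20×21/2 = 210 (decimal)
Convert 3 tens (place-value notation) → 3×10 = 30 (decimal)
Compute 210 ÷ 30 = 7
7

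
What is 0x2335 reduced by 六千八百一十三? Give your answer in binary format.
Convert 0x2335 (hexadecimal) → 2×4096 + 3×256 + 3×16 + 5 = 9013 (decimal)
Convert 六千八百一十三 (Chinese numeral) → 6×1000 + 8×100 + 1×10 + 3 = 6813 (decimal)
Compute 9013 - 6813 = 2200
Convert 2200 (decimal) → 2200 = 2048 + 128 + 16 + 8 → 0b100010011000 (binary)
0b100010011000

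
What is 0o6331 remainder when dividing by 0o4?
Convert 0o6331 (octal) → 6×512 + 3×64 + 3×8 + 1 = 3289 (decimal)
Convert 0o4 (octal) → 4 (decimal)
Compute 3289 mod 4 = 1
1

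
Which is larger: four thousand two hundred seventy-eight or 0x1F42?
Convert four thousand two hundred seventy-eight (English words) → 4×1000 + 2×100 + 78 = 4278 (decimal)
Convert 0x1F42 (hexadecimal) → 1×4096 + 15×256 + 4×16 + 2 = 8002 (decimal)
Compare 4278 vs 8002: larger = 8002
8002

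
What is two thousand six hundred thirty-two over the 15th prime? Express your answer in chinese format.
Convert two thousand six hundred thirty-two (English words) → 2×1000 + 6×100 + 32 = 2632 (decimal)
Convert the 15th prime (prime index) → 47 (decimal)
Compute 2632 ÷ 47 = 56
Convert 56 (decimal) → 56 = 5×10 + 6 → 五十六 (Chinese numeral)
五十六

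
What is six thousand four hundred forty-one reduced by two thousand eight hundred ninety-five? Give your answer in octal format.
Convert six thousand four hundred forty-one (English words) → 6×1000 + 4×100 + 41 = 6441 (decimal)
Convert two thousand eight hundred ninety-five (English words) → 2×1000 + 8×100 + 95 = 2895 (decimal)
Compute 6441 - 2895 = 3546
Convert 3546 (decimal) → 3546 = 6×512 + 7×64 + 3×8 + 2 → 0o6732 (octal)
0o6732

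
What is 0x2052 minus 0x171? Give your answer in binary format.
Convert 0x2052 (hexadecimal) → 2×4096 + 5×16 + 2 = 8274 (decimal)
Convert 0x171 (hexadecimal) → 1×256 + 7×16 + 1 = 369 (decimal)
Compute 8274 - 369 = 7905
Convert 7905 (decimal) → 7905 = 4096 + 2048 + 1024 + 512 + 128 + 64 + 32 + 1 → 0b1111011100001 (binary)
0b1111011100001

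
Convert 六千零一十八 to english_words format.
Convert 六千零一十八 (Chinese numeral) → 6×1000 + 1×10 + 8 = 6018 (decimal)
Convert 6018 (decimal) → 6018 = 6×1000 + 18 → six thousand eighteen (English words)
six thousand eighteen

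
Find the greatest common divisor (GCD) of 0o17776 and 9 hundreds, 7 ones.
Convert 0o17776 (octal) → 1×4096 + 7×512 + 7×64 + 7×8 + 6 = 8190 (decimal)
Convert 9 hundreds, 7 ones (place-value notation) → 9×100 + 7 = 907 (decimal)
Compute gcd(8190, 907) = 1
1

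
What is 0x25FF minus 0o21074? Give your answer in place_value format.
Convert 0x25FF (hexadecimal) → 2×4096 + 5×256 + 15×16 + 15 = 9727 (decimal)
Convert 0o21074 (octal) → 2×4096 + 1×512 + 7×8 + 4 = 8764 (decimal)
Compute 9727 - 8764 = 963
Convert 963 (decimal) → 963 = 9×100 + 6×10 + 3 → 9 hundreds, 6 tens, 3 ones (place-value notation)
9 hundreds, 6 tens, 3 ones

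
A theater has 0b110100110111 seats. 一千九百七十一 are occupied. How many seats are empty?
Convert 0b110100110111 (binary) → 2048 + 1024 + 256 + 32 + 16 + 4 + 2 + 1 = 3383 (decimal)
Convert 一千九百七十一 (Chinese numeral) → 1×1000 + 9×100 + 7×10 + 1 = 1971 (decimal)
Compute 3383 - 1971 = 1412
1412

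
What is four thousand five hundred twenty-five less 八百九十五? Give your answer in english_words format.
Convert four thousand five hundred twenty-five (English words) → 4×1000 + 5×100 + 25 = 4525 (decimal)
Convert 八百九十五 (Chinese numeral) → 8×100 + 9×10 + 5 = 895 (decimal)
Compute 4525 - 895 = 3630
Convert 3630 (decimal) → 3630 = 3×1000 + 6×100 + 30 → three thousand six hundred thirty (English words)
three thousand six hundred thirty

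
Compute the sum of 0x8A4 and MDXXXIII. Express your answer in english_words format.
Convert 0x8A4 (hexadecimal) → 8×256 + 10×16 + 4 = 2212 (decimal)
Convert MDXXXIII (Roman numeral) → 1000 + 500 + 10 + 10 + 10 + 1 + 1 + 1 = 1533 (decimal)
Compute 2212 + 1533 = 3745
Convert 3745 (decimal) → 3745 = 3×1000 + 7×100 + 45 → three thousand seven hundred forty-five (English words)
three thousand seven hundred forty-five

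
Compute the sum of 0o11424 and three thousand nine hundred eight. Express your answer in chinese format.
Convert 0o11424 (octal) → 1×4096 + 1×512 + 4×64 + 2×8 + 4 = 4884 (decimal)
Convert three thousand nine hundred eight (English words) → 3×1000 + 9×100 + 8 = 3908 (decimal)
Compute 4884 + 3908 = 8792
Convert 8792 (decimal) → 8792 = 8×1000 + 7×100 + 9×10 + 2 → 八千七百九十二 (Chinese numeral)
八千七百九十二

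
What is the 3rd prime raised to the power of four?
Convert the 3rd prime (prime index) → 5 (decimal)
Convert four (English words) → 4 (decimal)
Compute 5 ^ 4 = 625
625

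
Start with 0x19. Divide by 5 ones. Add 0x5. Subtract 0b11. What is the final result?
Convert 0x19 (hexadecimal) → 1×16 + 9 = 25 (decimal)
Start: 25
Convert 5 ones (place-value notation) → 5 (decimal)
25 ÷ 5 = 5
Convert 0x5 (hexadecimal) → 5 (decimal)
5 + 5 = 10
Convert 0b11 (binary) → 2 + 1 = 3 (decimal)
10 - 3 = 7
7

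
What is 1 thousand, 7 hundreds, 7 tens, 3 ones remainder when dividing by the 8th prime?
Convert 1 thousand, 7 hundreds, 7 tens, 3 ones (place-value notation) → 1×1000 + 7×100 + 7×10 + 3 = 1773 (decimal)
Convert the 8th prime (prime index) → 19 (decimal)
Compute 1773 mod 19 = 6
6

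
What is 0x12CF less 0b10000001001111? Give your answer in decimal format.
Convert 0x12CF (hexadecimal) → 1×4096 + 2×256 + 12×16 + 15 = 4815 (decimal)
Convert 0b10000001001111 (binary) → 8192 + 64 + 8 + 4 + 2 + 1 = 8271 (decimal)
Compute 4815 - 8271 = -3456
-3456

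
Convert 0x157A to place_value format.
Convert 0x157A (hexadecimal) → 1×4096 + 5×256 + 7×16 + 10 = 5498 (decimal)
Convert 5498 (decimal) → 5498 = 5×1000 + 4×100 + 9×10 + 8 → 5 thousands, 4 hundreds, 9 tens, 8 ones (place-value notation)
5 thousands, 4 hundreds, 9 tens, 8 ones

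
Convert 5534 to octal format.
Convert 5534 (decimal) → 5534 = 1×4096 + 2×512 + 6×64 + 3×8 + 6 → 0o12636 (octal)
0o12636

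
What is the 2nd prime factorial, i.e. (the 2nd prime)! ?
Convert the 2nd prime (prime index) → 3 (decimal)
Compute 3! = 6
6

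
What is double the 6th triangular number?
The 6th triangular number = 6×7/2 = 21
Compute 21 × 2 = 42
42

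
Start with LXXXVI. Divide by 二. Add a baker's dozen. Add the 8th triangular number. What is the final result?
Convert LXXXVI (Roman numeral) → 50 + 10 + 10 + 10 + 5 + 1 = 86 (decimal)
Start: 86
Convert 二 (Chinese numeral) → 2 (decimal)
86 ÷ 2 = 43
Convert a baker's dozen (colloquial) → 13 (decimal)
43 + 13 = 56
Convert the 8th triangular number (triangular index) → 8×9/2 = 36 (decimal)
56 + 36 = 92
92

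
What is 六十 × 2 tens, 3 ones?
Convert 六十 (Chinese numeral) → 6×10 = 60 (decimal)
Convert 2 tens, 3 ones (place-value notation) → 2×10 + 3 = 23 (decimal)
Compute 60 × 23 = 1380
1380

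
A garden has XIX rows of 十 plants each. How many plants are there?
Convert 十 (Chinese numeral) → 1×10 = 10 (decimal)
Convert XIX (Roman numeral) → 10 + 9 = 19 (decimal)
Compute 10 × 19 = 190
190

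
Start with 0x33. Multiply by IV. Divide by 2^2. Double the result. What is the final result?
Convert 0x33 (hexadecimal) → 3×16 + 3 = 51 (decimal)
Start: 51
Convert IV (Roman numeral) → 4 (decimal)
51 × 4 = 204
Convert 2^2 (power) → 4 (decimal)
204 ÷ 4 = 51
51 × 2 = 102
102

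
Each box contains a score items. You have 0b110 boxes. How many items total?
Convert a score (colloquial) → 20 (decimal)
Convert 0b110 (binary) → 4 + 2 = 6 (decimal)
Compute 20 × 6 = 120
120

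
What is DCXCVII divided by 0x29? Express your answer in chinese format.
Convert DCXCVII (Roman numeral) → 500 + 100 + 90 + 5 + 1 + 1 = 697 (decimal)
Convert 0x29 (hexadecimal) → 2×16 + 9 = 41 (decimal)
Compute 697 ÷ 41 = 17
Convert 17 (decimal) → 17 = 1×10 + 7 → 十七 (Chinese numeral)
十七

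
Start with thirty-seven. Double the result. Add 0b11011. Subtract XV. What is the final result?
Convert thirty-seven (English words) → 37 (decimal)
Start: 37
37 × 2 = 74
Convert 0b11011 (binary) → 16 + 8 + 2 + 1 = 27 (decimal)
74 + 27 = 101
Convert XV (Roman numeral) → 10 + 5 = 15 (decimal)
101 - 15 = 86
86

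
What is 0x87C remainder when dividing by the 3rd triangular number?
Convert 0x87C (hexadecimal) → 8×256 + 7×16 + 12 = 2172 (decimal)
Convert the 3rd triangular number (triangular index) → 3×4/2 = 6 (decimal)
Compute 2172 mod 6 = 0
0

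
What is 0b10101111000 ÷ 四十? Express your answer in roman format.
Convert 0b10101111000 (binary) → 1024 + 256 + 64 + 32 + 16 + 8 = 1400 (decimal)
Convert 四十 (Chinese numeral) → 4×10 = 40 (decimal)
Compute 1400 ÷ 40 = 35
Convert 35 (decimal) → 35 = 10 + 10 + 10 + 5 → XXXV (Roman numeral)
XXXV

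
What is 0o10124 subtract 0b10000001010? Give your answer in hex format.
Convert 0o10124 (octal) → 1×4096 + 1×64 + 2×8 + 4 = 4180 (decimal)
Convert 0b10000001010 (binary) → 1024 + 8 + 2 = 1034 (decimal)
Compute 4180 - 1034 = 3146
Convert 3146 (decimal) → 3146 = 12×256 + 4×16 + 10 → 0xC4A (hexadecimal)
0xC4A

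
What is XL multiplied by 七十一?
Convert XL (Roman numeral) → 40 (decimal)
Convert 七十一 (Chinese numeral) → 7×10 + 1 = 71 (decimal)
Compute 40 × 71 = 2840
2840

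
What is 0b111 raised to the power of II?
Convert 0b111 (binary) → 4 + 2 + 1 = 7 (decimal)
Convert II (Roman numeral) → 1 + 1 = 2 (decimal)
Compute 7 ^ 2 = 49
49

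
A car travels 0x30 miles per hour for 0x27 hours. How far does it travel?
Convert 0x30 (hexadecimal) → 3×16 = 48 (decimal)
Convert 0x27 (hexadecimal) → 2×16 + 7 = 39 (decimal)
Compute 48 × 39 = 1872
1872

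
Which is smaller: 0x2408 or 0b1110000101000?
Convert 0x2408 (hexadecimal) → 2×4096 + 4×256 + 8 = 9224 (decimal)
Convert 0b1110000101000 (binary) → 4096 + 2048 + 1024 + 32 + 8 = 7208 (decimal)
Compare 9224 vs 7208: smaller = 7208
7208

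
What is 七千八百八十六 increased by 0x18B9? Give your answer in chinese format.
Convert 七千八百八十六 (Chinese numeral) → 7×1000 + 8×100 + 8×10 + 6 = 7886 (decimal)
Convert 0x18B9 (hexadecimal) → 1×4096 + 8×256 + 11×16 + 9 = 6329 (decimal)
Compute 7886 + 6329 = 14215
Convert 14215 (decimal) → 14215 = 1×10000 + 4×1000 + 2×100 + 1×10 + 5 → 一万四千二百一十五 (Chinese numeral)
一万四千二百一十五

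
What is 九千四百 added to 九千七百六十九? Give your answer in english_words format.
Convert 九千四百 (Chinese numeral) → 9×1000 + 4×100 = 9400 (decimal)
Convert 九千七百六十九 (Chinese numeral) → 9×1000 + 7×100 + 6×10 + 9 = 9769 (decimal)
Compute 9400 + 9769 = 19169
Convert 19169 (decimal) → 19169 = 19×1000 + 1×100 + 69 → nineteen thousand one hundred sixty-nine (English words)
nineteen thousand one hundred sixty-nine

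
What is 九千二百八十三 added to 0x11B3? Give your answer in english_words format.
Convert 九千二百八十三 (Chinese numeral) → 9×1000 + 2×100 + 8×10 + 3 = 9283 (decimal)
Convert 0x11B3 (hexadecimal) → 1×4096 + 1×256 + 11×16 + 3 = 4531 (decimal)
Compute 9283 + 4531 = 13814
Convert 13814 (decimal) → 13814 = 13×1000 + 8×100 + 14 → thirteen thousand eight hundred fourteen (English words)
thirteen thousand eight hundred fourteen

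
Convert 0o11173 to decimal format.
Convert 0o11173 (octal) → 1×4096 + 1×512 + 1×64 + 7×8 + 3 = 4731 (decimal)
4731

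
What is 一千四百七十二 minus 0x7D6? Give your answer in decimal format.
Convert 一千四百七十二 (Chinese numeral) → 1×1000 + 4×100 + 7×10 + 2 = 1472 (decimal)
Convert 0x7D6 (hexadecimal) → 7×256 + 13×16 + 6 = 2006 (decimal)
Compute 1472 - 2006 = -534
-534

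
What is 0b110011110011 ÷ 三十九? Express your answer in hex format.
Convert 0b110011110011 (binary) → 2048 + 1024 + 128 + 64 + 32 + 16 + 2 + 1 = 3315 (decimal)
Convert 三十九 (Chinese numeral) → 3×10 + 9 = 39 (decimal)
Compute 3315 ÷ 39 = 85
Convert 85 (decimal) → 85 = 5×16 + 5 → 0x55 (hexadecimal)
0x55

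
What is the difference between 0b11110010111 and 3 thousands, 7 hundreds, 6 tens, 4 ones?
Convert 0b11110010111 (binary) → 1024 + 512 + 256 + 128 + 16 + 4 + 2 + 1 = 1943 (decimal)
Convert 3 thousands, 7 hundreds, 6 tens, 4 ones (place-value notation) → 3×1000 + 7×100 + 6×10 + 4 = 3764 (decimal)
Difference: |1943 - 3764| = 1821
1821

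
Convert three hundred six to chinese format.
Convert three hundred six (English words) → 3×100 + 6 = 306 (decimal)
Convert 306 (decimal) → 306 = 3×100 + 6 → 三百零六 (Chinese numeral)
三百零六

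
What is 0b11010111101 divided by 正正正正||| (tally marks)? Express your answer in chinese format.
Convert 0b11010111101 (binary) → 1024 + 512 + 128 + 32 + 16 + 8 + 4 + 1 = 1725 (decimal)
Convert 正正正正||| (tally marks) → 5 + 5 + 5 + 5 + 3 = 23 (decimal)
Compute 1725 ÷ 23 = 75
Convert 75 (decimal) → 75 = 7×10 + 5 → 七十五 (Chinese numeral)
七十五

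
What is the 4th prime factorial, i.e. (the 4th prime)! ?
Convert the 4th prime (prime index) → 7 (decimal)
Compute 7! = 5040
5040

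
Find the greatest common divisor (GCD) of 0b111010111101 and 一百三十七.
Convert 0b111010111101 (binary) → 2048 + 1024 + 512 + 128 + 32 + 16 + 8 + 4 + 1 = 3773 (decimal)
Convert 一百三十七 (Chinese numeral) → 1×100 + 3×10 + 7 = 137 (decimal)
Compute gcd(3773, 137) = 1
1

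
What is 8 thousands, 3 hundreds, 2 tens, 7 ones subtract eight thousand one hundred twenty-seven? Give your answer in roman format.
Convert 8 thousands, 3 hundreds, 2 tens, 7 ones (place-value notation) → 8×1000 + 3×100 + 2×10 + 7 = 8327 (decimal)
Convert eight thousand one hundred twenty-seven (English words) → 8×1000 + 1×100 + 27 = 8127 (decimal)
Compute 8327 - 8127 = 200
Convert 200 (decimal) → 200 = 100 + 100 → CC (Roman numeral)
CC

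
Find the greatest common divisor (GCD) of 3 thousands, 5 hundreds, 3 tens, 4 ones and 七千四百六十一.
Convert 3 thousands, 5 hundreds, 3 tens, 4 ones (place-value notation) → 3×1000 + 5×100 + 3×10 + 4 = 3534 (decimal)
Convert 七千四百六十一 (Chinese numeral) → 7×1000 + 4×100 + 6×10 + 1 = 7461 (decimal)
Compute gcd(3534, 7461) = 3
3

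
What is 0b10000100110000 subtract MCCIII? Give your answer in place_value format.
Convert 0b10000100110000 (binary) → 8192 + 256 + 32 + 16 = 8496 (decimal)
Convert MCCIII (Roman numeral) → 1000 + 100 + 100 + 1 + 1 + 1 = 1203 (decimal)
Compute 8496 - 1203 = 7293
Convert 7293 (decimal) → 7293 = 7×1000 + 2×100 + 9×10 + 3 → 7 thousands, 2 hundreds, 9 tens, 3 ones (place-value notation)
7 thousands, 2 hundreds, 9 tens, 3 ones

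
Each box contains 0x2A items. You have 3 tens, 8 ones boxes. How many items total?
Convert 0x2A (hexadecimal) → 2×16 + 10 = 42 (decimal)
Convert 3 tens, 8 ones (place-value notation) → 3×10 + 8 = 38 (decimal)
Compute 42 × 38 = 1596
1596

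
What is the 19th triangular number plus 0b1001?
The 19th triangular number = 19×20/2 = 190
Convert 0b1001 (binary) → 8 + 1 = 9 (decimal)
Compute 190 + 9 = 199
199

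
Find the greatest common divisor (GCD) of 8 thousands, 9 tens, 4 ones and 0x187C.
Convert 8 thousands, 9 tens, 4 ones (place-value notation) → 8×1000 + 9×10 + 4 = 8094 (decimal)
Convert 0x187C (hexadecimal) → 1×4096 + 8×256 + 7×16 + 12 = 6268 (decimal)
Compute gcd(8094, 6268) = 2
2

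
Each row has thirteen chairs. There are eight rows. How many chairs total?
Convert thirteen (English words) → 13 (decimal)
Convert eight (English words) → 8 (decimal)
Compute 13 × 8 = 104
104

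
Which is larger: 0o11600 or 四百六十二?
Convert 0o11600 (octal) → 1×4096 + 1×512 + 6×64 = 4992 (decimal)
Convert 四百六十二 (Chinese numeral) → 4×100 + 6×10 + 2 = 462 (decimal)
Compare 4992 vs 462: larger = 4992
4992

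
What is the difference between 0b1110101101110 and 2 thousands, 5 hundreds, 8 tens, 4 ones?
Convert 0b1110101101110 (binary) → 4096 + 2048 + 1024 + 256 + 64 + 32 + 8 + 4 + 2 = 7534 (decimal)
Convert 2 thousands, 5 hundreds, 8 tens, 4 ones (place-value notation) → 2×1000 + 5×100 + 8×10 + 4 = 2584 (decimal)
Difference: |7534 - 2584| = 4950
4950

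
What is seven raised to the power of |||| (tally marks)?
Convert seven (English words) → 7 (decimal)
Convert |||| (tally marks) → 4 (decimal)
Compute 7 ^ 4 = 2401
2401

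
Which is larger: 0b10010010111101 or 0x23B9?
Convert 0b10010010111101 (binary) → 8192 + 1024 + 128 + 32 + 16 + 8 + 4 + 1 = 9405 (decimal)
Convert 0x23B9 (hexadecimal) → 2×4096 + 3×256 + 11×16 + 9 = 9145 (decimal)
Compare 9405 vs 9145: larger = 9405
9405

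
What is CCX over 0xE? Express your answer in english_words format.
Convert CCX (Roman numeral) → 100 + 100 + 10 = 210 (decimal)
Convert 0xE (hexadecimal) → 14 (decimal)
Compute 210 ÷ 14 = 15
Convert 15 (decimal) → fifteen (English words)
fifteen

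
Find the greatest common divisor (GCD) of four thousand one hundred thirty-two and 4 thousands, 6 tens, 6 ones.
Convert four thousand one hundred thirty-two (English words) → 4×1000 + 1×100 + 32 = 4132 (decimal)
Convert 4 thousands, 6 tens, 6 ones (place-value notation) → 4×1000 + 6×10 + 6 = 4066 (decimal)
Compute gcd(4132, 4066) = 2
2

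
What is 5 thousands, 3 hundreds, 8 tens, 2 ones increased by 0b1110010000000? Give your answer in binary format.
Convert 5 thousands, 3 hundreds, 8 tens, 2 ones (place-value notation) → 5×1000 + 3×100 + 8×10 + 2 = 5382 (decimal)
Convert 0b1110010000000 (binary) → 4096 + 2048 + 1024 + 128 = 7296 (decimal)
Compute 5382 + 7296 = 12678
Convert 12678 (decimal) → 12678 = 8192 + 4096 + 256 + 128 + 4 + 2 → 0b11000110000110 (binary)
0b11000110000110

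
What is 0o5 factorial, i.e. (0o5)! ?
Convert 0o5 (octal) → 5 (decimal)
Compute 5! = 120
120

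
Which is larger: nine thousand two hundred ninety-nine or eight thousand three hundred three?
Convert nine thousand two hundred ninety-nine (English words) → 9×1000 + 2×100 + 99 = 9299 (decimal)
Convert eight thousand three hundred three (English words) → 8×1000 + 3×100 + 3 = 8303 (decimal)
Compare 9299 vs 8303: larger = 9299
9299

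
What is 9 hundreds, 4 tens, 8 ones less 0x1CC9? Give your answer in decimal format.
Convert 9 hundreds, 4 tens, 8 ones (place-value notation) → 9×100 + 4×10 + 8 = 948 (decimal)
Convert 0x1CC9 (hexadecimal) → 1×4096 + 12×256 + 12×16 + 9 = 7369 (decimal)
Compute 948 - 7369 = -6421
-6421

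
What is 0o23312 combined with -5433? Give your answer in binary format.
Convert 0o23312 (octal) → 2×4096 + 3×512 + 3×64 + 1×8 + 2 = 9930 (decimal)
Compute 9930 + -5433 = 4497
Convert 4497 (decimal) → 4497 = 4096 + 256 + 128 + 16 + 1 → 0b1000110010001 (binary)
0b1000110010001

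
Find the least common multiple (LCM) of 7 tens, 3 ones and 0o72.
Convert 7 tens, 3 ones (place-value notation) → 7×10 + 3 = 73 (decimal)
Convert 0o72 (octal) → 7×8 + 2 = 58 (decimal)
Compute lcm(73, 58) = 4234
4234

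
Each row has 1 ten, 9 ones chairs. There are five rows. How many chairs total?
Convert 1 ten, 9 ones (place-value notation) → 1×10 + 9 = 19 (decimal)
Convert five (English words) → 5 (decimal)
Compute 19 × 5 = 95
95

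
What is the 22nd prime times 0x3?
Convert the 22nd prime (prime index) → 79 (decimal)
Convert 0x3 (hexadecimal) → 3 (decimal)
Compute 79 × 3 = 237
237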